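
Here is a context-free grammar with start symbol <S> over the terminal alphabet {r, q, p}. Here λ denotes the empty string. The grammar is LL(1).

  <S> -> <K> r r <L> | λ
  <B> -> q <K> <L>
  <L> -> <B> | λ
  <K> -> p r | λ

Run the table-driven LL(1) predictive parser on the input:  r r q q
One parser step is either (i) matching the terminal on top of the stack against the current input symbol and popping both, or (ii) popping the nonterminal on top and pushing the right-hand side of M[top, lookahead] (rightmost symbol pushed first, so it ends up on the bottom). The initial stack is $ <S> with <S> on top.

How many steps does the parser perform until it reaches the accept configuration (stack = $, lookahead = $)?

13

step 1: stack=$ <S>  input=r r q q $  — expand <S> -> <K> r r <L>
step 2: stack=$ <L> r r <K>  input=r r q q $  — expand <K> -> λ
step 3: stack=$ <L> r r  input=r r q q $  — match r
step 4: stack=$ <L> r  input=r q q $  — match r
step 5: stack=$ <L>  input=q q $  — expand <L> -> <B>
step 6: stack=$ <B>  input=q q $  — expand <B> -> q <K> <L>
step 7: stack=$ <L> <K> q  input=q q $  — match q
step 8: stack=$ <L> <K>  input=q $  — expand <K> -> λ
step 9: stack=$ <L>  input=q $  — expand <L> -> <B>
step 10: stack=$ <B>  input=q $  — expand <B> -> q <K> <L>
step 11: stack=$ <L> <K> q  input=q $  — match q
step 12: stack=$ <L> <K>  input=$  — expand <K> -> λ
step 13: stack=$ <L>  input=$  — expand <L> -> λ
Accept reached after 13 steps.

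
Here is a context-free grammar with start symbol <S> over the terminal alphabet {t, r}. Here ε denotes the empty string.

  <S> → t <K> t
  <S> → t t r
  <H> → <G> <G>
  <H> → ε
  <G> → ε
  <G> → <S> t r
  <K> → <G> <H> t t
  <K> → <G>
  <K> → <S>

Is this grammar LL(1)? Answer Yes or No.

FIRST(<S>) = {t}
FIRST(<H>) = {ε, t}
FIRST(<G>) = {ε, t}
FIRST(<K>) = {ε, t}
FOLLOW(<S>) = {$, t}
FOLLOW(<H>) = {t}
FOLLOW(<G>) = {t}
FOLLOW(<K>) = {t}
Cell M[<G>, t] receives both <G> → ε and <G> → <S> t r — the grammar is not LL(1).

No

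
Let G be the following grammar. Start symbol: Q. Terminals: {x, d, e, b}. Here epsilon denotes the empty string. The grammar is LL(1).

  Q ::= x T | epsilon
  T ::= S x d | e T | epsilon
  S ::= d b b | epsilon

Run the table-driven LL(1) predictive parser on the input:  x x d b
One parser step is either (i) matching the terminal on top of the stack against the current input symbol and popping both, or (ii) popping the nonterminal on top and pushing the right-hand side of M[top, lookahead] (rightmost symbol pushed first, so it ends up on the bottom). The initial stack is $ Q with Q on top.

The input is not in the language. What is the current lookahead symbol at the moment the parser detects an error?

b

step 1: stack=$ Q  input=x x d b $  — expand Q ::= x T
step 2: stack=$ T x  input=x x d b $  — match x
step 3: stack=$ T  input=x d b $  — expand T ::= S x d
step 4: stack=$ d x S  input=x d b $  — expand S ::= epsilon
step 5: stack=$ d x  input=x d b $  — match x
step 6: stack=$ d  input=d b $  — match d
step 7: stack=$  input=b $  — error: stack empty but input remains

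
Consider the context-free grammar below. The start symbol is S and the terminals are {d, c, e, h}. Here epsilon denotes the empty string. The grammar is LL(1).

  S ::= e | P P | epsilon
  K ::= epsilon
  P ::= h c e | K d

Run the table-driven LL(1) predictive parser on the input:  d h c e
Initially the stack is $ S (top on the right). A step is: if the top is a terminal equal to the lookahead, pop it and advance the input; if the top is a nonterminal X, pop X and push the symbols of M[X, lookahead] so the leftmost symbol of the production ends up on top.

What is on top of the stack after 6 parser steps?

step 1: stack=$ S  input=d h c e $  — expand S ::= P P
step 2: stack=$ P P  input=d h c e $  — expand P ::= K d
step 3: stack=$ P d K  input=d h c e $  — expand K ::= epsilon
step 4: stack=$ P d  input=d h c e $  — match d
step 5: stack=$ P  input=h c e $  — expand P ::= h c e
step 6: stack=$ e c h  input=h c e $  — match h
Stack after step 6: $ e c (top = c).

c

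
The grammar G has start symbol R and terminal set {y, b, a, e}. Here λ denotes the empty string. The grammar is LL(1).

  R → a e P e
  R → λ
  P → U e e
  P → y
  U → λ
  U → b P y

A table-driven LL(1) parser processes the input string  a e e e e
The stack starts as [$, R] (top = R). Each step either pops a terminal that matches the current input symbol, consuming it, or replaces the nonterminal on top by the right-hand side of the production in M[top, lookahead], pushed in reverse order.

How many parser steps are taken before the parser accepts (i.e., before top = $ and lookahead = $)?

step 1: stack=$ R  input=a e e e e $  — expand R → a e P e
step 2: stack=$ e P e a  input=a e e e e $  — match a
step 3: stack=$ e P e  input=e e e e $  — match e
step 4: stack=$ e P  input=e e e $  — expand P → U e e
step 5: stack=$ e e e U  input=e e e $  — expand U → λ
step 6: stack=$ e e e  input=e e e $  — match e
step 7: stack=$ e e  input=e e $  — match e
step 8: stack=$ e  input=e $  — match e
Accept reached after 8 steps.

8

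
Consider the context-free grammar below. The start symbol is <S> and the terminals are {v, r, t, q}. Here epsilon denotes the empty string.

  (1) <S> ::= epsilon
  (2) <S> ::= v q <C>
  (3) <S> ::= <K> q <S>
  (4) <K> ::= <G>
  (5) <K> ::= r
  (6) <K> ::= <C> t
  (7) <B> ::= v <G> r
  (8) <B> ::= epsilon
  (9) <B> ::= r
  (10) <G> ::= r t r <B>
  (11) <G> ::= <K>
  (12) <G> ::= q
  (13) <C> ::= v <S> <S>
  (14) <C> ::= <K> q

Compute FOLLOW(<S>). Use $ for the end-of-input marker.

{$, q, r, t, v}

FIRST(<B>) = {epsilon, r, v}
FIRST(<S>) = {epsilon, q, r, v}  (via <K> q <S>)
FIRST(<K>) = {q, r, v}  (via <G>, <C> t)
FIRST(<G>) = {q, r, v}  (via <K>)
FIRST(<C>) = {q, r, v}  (via <K> q)
FOLLOW(<S>) includes $ since <S> is the start symbol.
FOLLOW(<S>): in <S>::=<K> q <S>, the suffix after <S> is empty (adds nothing new); in <C>::=v <S> <S> (occurrence 1), <S> is followed by <S> with FIRST {epsilon, q, r, v}; in <C>::=v <S> <S> (occurrence 1), the suffix after <S> is nullable, so FOLLOW(<S>) ⊇ FOLLOW(<C>) = {$, q, r, t, v}; in <C>::=v <S> <S> (occurrence 2), the suffix after <S> is empty, so FOLLOW(<S>) ⊇ FOLLOW(<C>) = {$, q, r, t, v}. Thus FOLLOW(<S>) = {$, q, r, t, v}.
FOLLOW(<C>): in <S>::=v q <C>, the suffix after <C> is empty, so FOLLOW(<C>) ⊇ FOLLOW(<S>) = {$, q, r, t, v}; in <K>::=<C> t, <C> is followed by t with FIRST {t}. Thus FOLLOW(<C>) = {$, q, r, t, v}.
FOLLOW(<K>): in <S>::=<K> q <S>, <K> is followed by q <S> with FIRST {q}; in <G>::=<K>, the suffix after <K> is empty, so FOLLOW(<K>) ⊇ FOLLOW(<G>) = {q, r}; in <C>::=<K> q, <K> is followed by q with FIRST {q}. Thus FOLLOW(<K>) = {q, r}.
FOLLOW(<G>): in <K>::=<G>, the suffix after <G> is empty, so FOLLOW(<G>) ⊇ FOLLOW(<K>) = {q, r}; in <B>::=v <G> r, <G> is followed by r with FIRST {r}. Thus FOLLOW(<G>) = {q, r}.
FOLLOW(<B>): in <G>::=r t r <B>, the suffix after <B> is empty, so FOLLOW(<B>) ⊇ FOLLOW(<G>) = {q, r}. Thus FOLLOW(<B>) = {q, r}.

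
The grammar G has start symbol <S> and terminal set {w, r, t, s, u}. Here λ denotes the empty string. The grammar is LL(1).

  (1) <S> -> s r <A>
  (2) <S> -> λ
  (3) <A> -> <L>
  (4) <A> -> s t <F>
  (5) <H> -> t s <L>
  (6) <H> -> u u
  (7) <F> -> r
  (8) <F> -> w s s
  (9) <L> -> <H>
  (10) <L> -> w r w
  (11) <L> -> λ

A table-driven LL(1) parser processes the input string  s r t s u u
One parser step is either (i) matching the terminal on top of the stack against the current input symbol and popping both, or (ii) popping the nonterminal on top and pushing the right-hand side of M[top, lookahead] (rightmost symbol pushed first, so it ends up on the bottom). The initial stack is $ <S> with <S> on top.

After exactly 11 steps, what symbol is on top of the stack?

u

step 1: stack=$ <S>  input=s r t s u u $  — expand <S> -> s r <A>
step 2: stack=$ <A> r s  input=s r t s u u $  — match s
step 3: stack=$ <A> r  input=r t s u u $  — match r
step 4: stack=$ <A>  input=t s u u $  — expand <A> -> <L>
step 5: stack=$ <L>  input=t s u u $  — expand <L> -> <H>
step 6: stack=$ <H>  input=t s u u $  — expand <H> -> t s <L>
step 7: stack=$ <L> s t  input=t s u u $  — match t
step 8: stack=$ <L> s  input=s u u $  — match s
step 9: stack=$ <L>  input=u u $  — expand <L> -> <H>
step 10: stack=$ <H>  input=u u $  — expand <H> -> u u
step 11: stack=$ u u  input=u u $  — match u
Stack after step 11: $ u (top = u).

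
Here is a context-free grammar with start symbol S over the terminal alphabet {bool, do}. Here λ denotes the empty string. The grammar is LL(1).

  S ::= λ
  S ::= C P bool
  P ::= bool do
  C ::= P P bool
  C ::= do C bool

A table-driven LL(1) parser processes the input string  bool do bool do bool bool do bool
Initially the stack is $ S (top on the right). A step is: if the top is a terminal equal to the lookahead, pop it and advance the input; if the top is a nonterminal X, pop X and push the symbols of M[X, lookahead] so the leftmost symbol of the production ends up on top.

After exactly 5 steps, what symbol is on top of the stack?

     Stack                    Input                                Action
  1  $ S                      bool do bool do bool bool do bool $  expand S ::= C P bool
  2  $ bool P C               bool do bool do bool bool do bool $  expand C ::= P P bool
  3  $ bool P bool P P        bool do bool do bool bool do bool $  expand P ::= bool do
  4  $ bool P bool P do bool  bool do bool do bool bool do bool $  match bool
  5  $ bool P bool P do       do bool do bool bool do bool $       match do
Stack after step 5: $ bool P bool P (top = P).

P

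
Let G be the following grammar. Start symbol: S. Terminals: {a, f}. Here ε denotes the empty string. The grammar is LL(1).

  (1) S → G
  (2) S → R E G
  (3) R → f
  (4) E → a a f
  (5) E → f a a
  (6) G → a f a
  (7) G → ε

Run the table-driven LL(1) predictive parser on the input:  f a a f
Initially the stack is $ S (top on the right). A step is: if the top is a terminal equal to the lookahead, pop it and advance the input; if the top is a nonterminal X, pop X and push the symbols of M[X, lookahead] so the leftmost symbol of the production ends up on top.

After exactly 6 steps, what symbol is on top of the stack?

f

     Stack      Input      Action
  1  $ S        f a a f $  expand S → R E G
  2  $ G E R    f a a f $  expand R → f
  3  $ G E f    f a a f $  match f
  4  $ G E      a a f $    expand E → a a f
  5  $ G f a a  a a f $    match a
  6  $ G f a    a f $      match a
Stack after step 6: $ G f (top = f).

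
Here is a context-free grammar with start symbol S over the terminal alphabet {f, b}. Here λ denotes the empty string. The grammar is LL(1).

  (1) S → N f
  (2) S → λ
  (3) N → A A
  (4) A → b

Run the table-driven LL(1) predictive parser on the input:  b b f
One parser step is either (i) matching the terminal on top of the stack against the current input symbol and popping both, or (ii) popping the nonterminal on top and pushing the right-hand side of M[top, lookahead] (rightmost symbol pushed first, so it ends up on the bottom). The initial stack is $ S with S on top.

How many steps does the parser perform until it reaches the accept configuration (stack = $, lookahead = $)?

step 1: stack=$ S  input=b b f $  — expand S → N f
step 2: stack=$ f N  input=b b f $  — expand N → A A
step 3: stack=$ f A A  input=b b f $  — expand A → b
step 4: stack=$ f A b  input=b b f $  — match b
step 5: stack=$ f A  input=b f $  — expand A → b
step 6: stack=$ f b  input=b f $  — match b
step 7: stack=$ f  input=f $  — match f
Accept reached after 7 steps.

7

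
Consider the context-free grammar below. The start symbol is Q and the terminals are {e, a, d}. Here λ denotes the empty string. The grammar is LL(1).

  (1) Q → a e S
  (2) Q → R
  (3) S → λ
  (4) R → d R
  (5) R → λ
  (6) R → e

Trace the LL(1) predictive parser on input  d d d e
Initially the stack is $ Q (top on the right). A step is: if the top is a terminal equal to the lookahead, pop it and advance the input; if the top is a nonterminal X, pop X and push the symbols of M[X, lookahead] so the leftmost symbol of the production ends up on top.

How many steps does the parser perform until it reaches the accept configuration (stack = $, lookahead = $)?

     Stack  Input      Action
  1  $ Q    d d d e $  expand Q → R
  2  $ R    d d d e $  expand R → d R
  3  $ R d  d d d e $  match d
  4  $ R    d d e $    expand R → d R
  5  $ R d  d d e $    match d
  6  $ R    d e $      expand R → d R
  7  $ R d  d e $      match d
  8  $ R    e $        expand R → e
  9  $ e    e $        match e
Accept reached after 9 steps.

9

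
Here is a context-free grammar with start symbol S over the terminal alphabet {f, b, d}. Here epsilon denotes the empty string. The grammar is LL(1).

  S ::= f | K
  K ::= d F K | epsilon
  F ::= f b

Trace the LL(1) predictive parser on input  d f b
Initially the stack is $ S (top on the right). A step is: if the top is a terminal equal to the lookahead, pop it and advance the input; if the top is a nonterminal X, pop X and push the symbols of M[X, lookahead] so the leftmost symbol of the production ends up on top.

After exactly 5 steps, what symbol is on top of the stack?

b

     Stack    Input    Action
  1  $ S      d f b $  expand S ::= K
  2  $ K      d f b $  expand K ::= d F K
  3  $ K F d  d f b $  match d
  4  $ K F    f b $    expand F ::= f b
  5  $ K b f  f b $    match f
Stack after step 5: $ K b (top = b).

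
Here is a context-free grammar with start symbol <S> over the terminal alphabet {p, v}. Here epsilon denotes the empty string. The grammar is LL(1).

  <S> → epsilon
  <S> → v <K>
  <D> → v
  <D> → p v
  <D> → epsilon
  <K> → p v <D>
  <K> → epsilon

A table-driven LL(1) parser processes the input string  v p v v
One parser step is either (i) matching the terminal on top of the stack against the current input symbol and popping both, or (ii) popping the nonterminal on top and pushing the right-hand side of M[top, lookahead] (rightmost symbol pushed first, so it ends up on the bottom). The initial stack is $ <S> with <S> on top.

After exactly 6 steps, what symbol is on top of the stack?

step 1: stack=$ <S>  input=v p v v $  — expand <S> → v <K>
step 2: stack=$ <K> v  input=v p v v $  — match v
step 3: stack=$ <K>  input=p v v $  — expand <K> → p v <D>
step 4: stack=$ <D> v p  input=p v v $  — match p
step 5: stack=$ <D> v  input=v v $  — match v
step 6: stack=$ <D>  input=v $  — expand <D> → v
Stack after step 6: $ v (top = v).

v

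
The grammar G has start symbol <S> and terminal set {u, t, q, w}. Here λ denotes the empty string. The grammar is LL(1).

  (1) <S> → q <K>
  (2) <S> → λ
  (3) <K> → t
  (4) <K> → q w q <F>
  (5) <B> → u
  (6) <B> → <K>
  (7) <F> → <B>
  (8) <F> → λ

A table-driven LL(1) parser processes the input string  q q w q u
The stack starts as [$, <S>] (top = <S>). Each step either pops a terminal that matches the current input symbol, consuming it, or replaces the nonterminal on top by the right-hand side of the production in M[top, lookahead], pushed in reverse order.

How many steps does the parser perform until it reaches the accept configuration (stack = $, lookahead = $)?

     Stack        Input        Action
  1  $ <S>        q q w q u $  expand <S> → q <K>
  2  $ <K> q      q q w q u $  match q
  3  $ <K>        q w q u $    expand <K> → q w q <F>
  4  $ <F> q w q  q w q u $    match q
  5  $ <F> q w    w q u $      match w
  6  $ <F> q      q u $        match q
  7  $ <F>        u $          expand <F> → <B>
  8  $ <B>        u $          expand <B> → u
  9  $ u          u $          match u
Accept reached after 9 steps.

9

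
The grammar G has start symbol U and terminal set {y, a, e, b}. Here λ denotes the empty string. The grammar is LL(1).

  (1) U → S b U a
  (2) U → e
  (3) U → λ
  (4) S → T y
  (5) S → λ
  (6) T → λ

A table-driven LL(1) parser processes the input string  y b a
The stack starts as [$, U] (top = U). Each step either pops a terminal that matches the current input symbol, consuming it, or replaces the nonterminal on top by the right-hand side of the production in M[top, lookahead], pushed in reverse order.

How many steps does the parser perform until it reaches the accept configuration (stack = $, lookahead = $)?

7

step 1: stack=$ U  input=y b a $  — expand U → S b U a
step 2: stack=$ a U b S  input=y b a $  — expand S → T y
step 3: stack=$ a U b y T  input=y b a $  — expand T → λ
step 4: stack=$ a U b y  input=y b a $  — match y
step 5: stack=$ a U b  input=b a $  — match b
step 6: stack=$ a U  input=a $  — expand U → λ
step 7: stack=$ a  input=a $  — match a
Accept reached after 7 steps.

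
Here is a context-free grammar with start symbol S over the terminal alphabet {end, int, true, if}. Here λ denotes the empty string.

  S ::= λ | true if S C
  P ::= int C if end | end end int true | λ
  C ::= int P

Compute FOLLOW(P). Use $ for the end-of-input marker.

{$, if, int}

FIRST(S): from S::=λ we get {λ}; from S::=true if S C we get {true}. So FIRST(S) = {λ, true}.
FIRST(P): from P::=int C if end we get {int}; from P::=end end int true we get {end}; from P::=λ we get {λ}. So FIRST(P) = {λ, end, int}.
FIRST(C): from C::=int P we get {int}. So FIRST(C) = {int}.
FOLLOW(S) includes $ since S is the start symbol.
FOLLOW(S): in S::=true if S C, S is followed by C with FIRST {int}. Thus FOLLOW(S) = {$, int}.
FOLLOW(C): in S::=true if S C, the suffix after C is empty, so FOLLOW(C) ⊇ FOLLOW(S) = {$, int}; in P::=int C if end, C is followed by if end with FIRST {if}. Thus FOLLOW(C) = {$, if, int}.
FOLLOW(P): in C::=int P, the suffix after P is empty, so FOLLOW(P) ⊇ FOLLOW(C) = {$, if, int}. Thus FOLLOW(P) = {$, if, int}.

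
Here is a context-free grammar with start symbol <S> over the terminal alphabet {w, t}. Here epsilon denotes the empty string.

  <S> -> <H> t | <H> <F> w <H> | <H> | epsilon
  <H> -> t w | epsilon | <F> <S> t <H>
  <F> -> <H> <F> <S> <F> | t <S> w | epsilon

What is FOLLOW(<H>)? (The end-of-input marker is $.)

FIRST(<S>): from <S>-><H> t we get {t, w}; from <S>-><H> <F> w <H> we get {t, w}; from <S>-><H> we get {epsilon, t, w}; from <S>->epsilon we get {epsilon}. So FIRST(<S>) = {epsilon, t, w}.
FIRST(<H>): from <H>->t w we get {t}; from <H>->epsilon we get {epsilon}; from <H>-><F> <S> t <H> we get {t, w}. So FIRST(<H>) = {epsilon, t, w}.
FIRST(<F>): from <F>-><H> <F> <S> <F> we get {epsilon, t, w}; from <F>->t <S> w we get {t}; from <F>->epsilon we get {epsilon}. So FIRST(<F>) = {epsilon, t, w}.
FOLLOW(<S>) includes $ since <S> is the start symbol.
FOLLOW(<F>): in <S>-><H> <F> w <H>, <F> is followed by w <H> with FIRST {w}; in <H>-><F> <S> t <H>, <F> is followed by <S> t <H> with FIRST {t, w}; in <F>-><H> <F> <S> <F> (occurrence 1), <F> is followed by <S> <F> with FIRST {epsilon, t, w}; in <F>-><H> <F> <S> <F> (occurrence 1), the suffix after <F> is nullable (adds nothing new); in <F>-><H> <F> <S> <F> (occurrence 2), the suffix after <F> is empty (adds nothing new). Thus FOLLOW(<F>) = {t, w}.
FOLLOW(<S>): in <H>-><F> <S> t <H>, <S> is followed by t <H> with FIRST {t}; in <F>-><H> <F> <S> <F>, <S> is followed by <F> with FIRST {epsilon, t, w}; in <F>-><H> <F> <S> <F>, the suffix after <S> is nullable, so FOLLOW(<S>) ⊇ FOLLOW(<F>) = {t, w}; in <F>->t <S> w, <S> is followed by w with FIRST {w}. Thus FOLLOW(<S>) = {$, t, w}.
FOLLOW(<H>): in <S>-><H> t, <H> is followed by t with FIRST {t}; in <S>-><H> <F> w <H> (occurrence 1), <H> is followed by <F> w <H> with FIRST {t, w}; in <S>-><H> <F> w <H> (occurrence 2), the suffix after <H> is empty, so FOLLOW(<H>) ⊇ FOLLOW(<S>) = {$, t, w}; in <S>-><H>, the suffix after <H> is empty, so FOLLOW(<H>) ⊇ FOLLOW(<S>) = {$, t, w}; in <H>-><F> <S> t <H>, the suffix after <H> is empty (adds nothing new); in <F>-><H> <F> <S> <F>, <H> is followed by <F> <S> <F> with FIRST {epsilon, t, w}; in <F>-><H> <F> <S> <F>, the suffix after <H> is nullable, so FOLLOW(<H>) ⊇ FOLLOW(<F>) = {t, w}. Thus FOLLOW(<H>) = {$, t, w}.

{$, t, w}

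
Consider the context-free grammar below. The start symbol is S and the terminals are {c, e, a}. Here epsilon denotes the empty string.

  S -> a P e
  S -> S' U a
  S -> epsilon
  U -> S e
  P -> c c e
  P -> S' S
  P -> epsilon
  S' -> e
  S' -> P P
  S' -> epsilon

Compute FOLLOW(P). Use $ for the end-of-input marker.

FIRST(S) = {epsilon, a, c, e}  (via S' U a)
FIRST(U) = {a, c, e}  (via S e)
FIRST(P) = {epsilon, a, c, e}  (via S' S)
FIRST(S') = {epsilon, a, c, e}  (via P P)
FOLLOW(S) includes $ since S is the start symbol.
FOLLOW(U): in S->S' U a, U is followed by a with FIRST {a}. Thus FOLLOW(U) = {a}.
FOLLOW(S): in U->S e, S is followed by e with FIRST {e}; in P->S' S, the suffix after S is empty, so FOLLOW(S) ⊇ FOLLOW(P) = {a, c, e}. Thus FOLLOW(S) = {$, a, c, e}.
FOLLOW(P): in S->a P e, P is followed by e with FIRST {e}; in S'->P P (occurrence 1), P is followed by P with FIRST {epsilon, a, c, e}; in S'->P P (occurrence 1), the suffix after P is nullable, so FOLLOW(P) ⊇ FOLLOW(S') = {a, c, e}; in S'->P P (occurrence 2), the suffix after P is empty, so FOLLOW(P) ⊇ FOLLOW(S') = {a, c, e}. Thus FOLLOW(P) = {a, c, e}.
FOLLOW(S'): in S->S' U a, S' is followed by U a with FIRST {a, c, e}; in P->S' S, S' is followed by S with FIRST {epsilon, a, c, e}; in P->S' S, the suffix after S' is nullable, so FOLLOW(S') ⊇ FOLLOW(P) = {a, c, e}. Thus FOLLOW(S') = {a, c, e}.

{a, c, e}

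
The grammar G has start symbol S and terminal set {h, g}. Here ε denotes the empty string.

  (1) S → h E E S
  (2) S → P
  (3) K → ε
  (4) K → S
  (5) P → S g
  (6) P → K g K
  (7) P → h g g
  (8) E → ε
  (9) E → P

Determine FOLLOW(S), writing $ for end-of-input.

{$, g, h}

FIRST(S) = {g, h}  (via P)
FIRST(K) = {ε, g, h}  (via S)
FIRST(P) = {g, h}  (via S g, K g K)
FIRST(E) = {ε, g, h}  (via P)
FOLLOW(S) includes $ since S is the start symbol.
FOLLOW(E): in S→h E E S (occurrence 1), E is followed by E S with FIRST {g, h}; in S→h E E S (occurrence 2), E is followed by S with FIRST {g, h}. Thus FOLLOW(E) = {g, h}.
FOLLOW(S): in S→h E E S, the suffix after S is empty (adds nothing new); in K→S, the suffix after S is empty, so FOLLOW(S) ⊇ FOLLOW(K) = {$, g, h}; in P→S g, S is followed by g with FIRST {g}. Thus FOLLOW(S) = {$, g, h}.
FOLLOW(P): in S→P, the suffix after P is empty, so FOLLOW(P) ⊇ FOLLOW(S) = {$, g, h}; in E→P, the suffix after P is empty, so FOLLOW(P) ⊇ FOLLOW(E) = {g, h}. Thus FOLLOW(P) = {$, g, h}.
FOLLOW(K): in P→K g K (occurrence 1), K is followed by g K with FIRST {g}; in P→K g K (occurrence 2), the suffix after K is empty, so FOLLOW(K) ⊇ FOLLOW(P) = {$, g, h}. Thus FOLLOW(K) = {$, g, h}.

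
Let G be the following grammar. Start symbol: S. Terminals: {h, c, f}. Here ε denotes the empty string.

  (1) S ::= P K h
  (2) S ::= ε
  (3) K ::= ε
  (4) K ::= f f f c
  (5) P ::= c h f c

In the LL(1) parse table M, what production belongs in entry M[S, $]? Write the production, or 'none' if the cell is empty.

FIRST(K) = {ε, f}
FIRST(P) = {c}
FIRST(S) = {ε, c}  (via P K h)
FOLLOW(S) includes $ since S is the start symbol.
FOLLOW(S): S appears on no right-hand side. Thus FOLLOW(S) = {$}.
For S ::= P K h: FIRST(P K h) = {c}, so it goes in M[S, t] for t ∈ {c}.
For S ::= ε: FIRST(ε) = {ε}, so it goes in M[S, t] for t ∈ {}; since ε ∈ FIRST, also for every t ∈ FOLLOW(S) = {$}.

S ::= ε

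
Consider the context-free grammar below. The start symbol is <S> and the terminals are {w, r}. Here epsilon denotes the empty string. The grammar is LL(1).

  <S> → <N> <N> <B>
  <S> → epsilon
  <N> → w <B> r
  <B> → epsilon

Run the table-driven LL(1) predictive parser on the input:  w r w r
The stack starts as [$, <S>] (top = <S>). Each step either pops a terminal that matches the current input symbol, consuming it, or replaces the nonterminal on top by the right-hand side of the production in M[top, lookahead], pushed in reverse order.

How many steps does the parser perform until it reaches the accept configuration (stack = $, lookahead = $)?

      Stack              Input      Action
   1  $ <S>              w r w r $  expand <S> → <N> <N> <B>
   2  $ <B> <N> <N>      w r w r $  expand <N> → w <B> r
   3  $ <B> <N> r <B> w  w r w r $  match w
   4  $ <B> <N> r <B>    r w r $    expand <B> → epsilon
   5  $ <B> <N> r        r w r $    match r
   6  $ <B> <N>          w r $      expand <N> → w <B> r
   7  $ <B> r <B> w      w r $      match w
   8  $ <B> r <B>        r $        expand <B> → epsilon
   9  $ <B> r            r $        match r
  10  $ <B>              $          expand <B> → epsilon
Accept reached after 10 steps.

10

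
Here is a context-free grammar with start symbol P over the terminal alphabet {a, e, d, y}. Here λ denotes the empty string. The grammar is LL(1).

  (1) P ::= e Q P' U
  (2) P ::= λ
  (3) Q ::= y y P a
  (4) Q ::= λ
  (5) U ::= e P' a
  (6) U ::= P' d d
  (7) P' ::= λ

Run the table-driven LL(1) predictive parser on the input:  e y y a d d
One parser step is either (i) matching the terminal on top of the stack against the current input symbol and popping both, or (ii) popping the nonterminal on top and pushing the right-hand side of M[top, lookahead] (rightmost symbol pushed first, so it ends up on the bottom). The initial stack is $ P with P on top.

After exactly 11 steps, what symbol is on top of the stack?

      Stack           Input          Action
   1  $ P             e y y a d d $  expand P ::= e Q P' U
   2  $ U P' Q e      e y y a d d $  match e
   3  $ U P' Q        y y a d d $    expand Q ::= y y P a
   4  $ U P' a P y y  y y a d d $    match y
   5  $ U P' a P y    y a d d $      match y
   6  $ U P' a P      a d d $        expand P ::= λ
   7  $ U P' a        a d d $        match a
   8  $ U P'          d d $          expand P' ::= λ
   9  $ U             d d $          expand U ::= P' d d
  10  $ d d P'        d d $          expand P' ::= λ
  11  $ d d           d d $          match d
Stack after step 11: $ d (top = d).

d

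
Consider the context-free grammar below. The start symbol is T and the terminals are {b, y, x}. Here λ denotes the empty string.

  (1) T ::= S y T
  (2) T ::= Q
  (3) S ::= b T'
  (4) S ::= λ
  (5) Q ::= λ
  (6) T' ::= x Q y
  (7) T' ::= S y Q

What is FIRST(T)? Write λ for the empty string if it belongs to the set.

{λ, b, y}

FIRST(S): from S::=b T' we get {b}; from S::=λ we get {λ}. So FIRST(S) = {λ, b}.
FIRST(Q): from Q::=λ we get {λ}. So FIRST(Q) = {λ}.
FIRST(T): from T::=S y T we get {b, y}; from T::=Q we get {λ}. So FIRST(T) = {λ, b, y}.
FIRST(T'): from T'::=x Q y we get {x}; from T'::=S y Q we get {b, y}. So FIRST(T') = {b, x, y}.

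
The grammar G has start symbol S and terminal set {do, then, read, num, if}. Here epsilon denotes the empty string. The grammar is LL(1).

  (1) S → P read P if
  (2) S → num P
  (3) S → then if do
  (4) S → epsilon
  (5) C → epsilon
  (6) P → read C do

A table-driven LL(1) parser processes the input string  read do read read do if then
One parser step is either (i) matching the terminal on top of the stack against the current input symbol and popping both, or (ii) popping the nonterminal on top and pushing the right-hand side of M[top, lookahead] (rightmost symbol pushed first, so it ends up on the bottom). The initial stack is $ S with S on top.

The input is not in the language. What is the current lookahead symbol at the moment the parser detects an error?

then

      Stack                  Input                           Action
   1  $ S                    read do read read do if then $  expand S → P read P if
   2  $ if P read P          read do read read do if then $  expand P → read C do
   3  $ if P read do C read  read do read read do if then $  match read
   4  $ if P read do C       do read read do if then $       expand C → epsilon
   5  $ if P read do         do read read do if then $       match do
   6  $ if P read            read read do if then $          match read
   7  $ if P                 read do if then $               expand P → read C do
   8  $ if do C read         read do if then $               match read
   9  $ if do C              do if then $                    expand C → epsilon
  10  $ if do                do if then $                    match do
  11  $ if                   if then $                       match if
  12  $                      then $                          error: stack empty but input remains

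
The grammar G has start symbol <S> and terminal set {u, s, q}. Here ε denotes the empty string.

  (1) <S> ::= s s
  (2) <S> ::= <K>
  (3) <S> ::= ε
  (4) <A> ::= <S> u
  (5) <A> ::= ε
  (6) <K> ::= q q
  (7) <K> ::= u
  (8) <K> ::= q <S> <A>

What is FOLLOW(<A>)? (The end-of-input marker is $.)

{$, q, s, u}

FIRST(<K>): from <K>::=q q we get {q}; from <K>::=u we get {u}; from <K>::=q <S> <A> we get {q}. So FIRST(<K>) = {q, u}.
FIRST(<S>): from <S>::=s s we get {s}; from <S>::=<K> we get {q, u}; from <S>::=ε we get {ε}. So FIRST(<S>) = {ε, q, s, u}.
FIRST(<A>): from <A>::=<S> u we get {q, s, u}; from <A>::=ε we get {ε}. So FIRST(<A>) = {ε, q, s, u}.
FOLLOW(<S>) includes $ since <S> is the start symbol.
FOLLOW(<S>): in <A>::=<S> u, <S> is followed by u with FIRST {u}; in <K>::=q <S> <A>, <S> is followed by <A> with FIRST {ε, q, s, u}; in <K>::=q <S> <A>, the suffix after <S> is nullable, so FOLLOW(<S>) ⊇ FOLLOW(<K>) = {$, q, s, u}. Thus FOLLOW(<S>) = {$, q, s, u}.
FOLLOW(<K>): in <S>::=<K>, the suffix after <K> is empty, so FOLLOW(<K>) ⊇ FOLLOW(<S>) = {$, q, s, u}. Thus FOLLOW(<K>) = {$, q, s, u}.
FOLLOW(<A>): in <K>::=q <S> <A>, the suffix after <A> is empty, so FOLLOW(<A>) ⊇ FOLLOW(<K>) = {$, q, s, u}. Thus FOLLOW(<A>) = {$, q, s, u}.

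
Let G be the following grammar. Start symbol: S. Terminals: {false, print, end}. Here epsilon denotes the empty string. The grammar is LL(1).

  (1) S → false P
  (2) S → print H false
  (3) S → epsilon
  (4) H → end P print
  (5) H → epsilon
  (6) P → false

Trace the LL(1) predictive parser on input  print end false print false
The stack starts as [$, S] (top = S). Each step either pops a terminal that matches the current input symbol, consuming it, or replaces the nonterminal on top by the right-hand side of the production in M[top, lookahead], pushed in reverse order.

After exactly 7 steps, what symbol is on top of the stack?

false

step 1: stack=$ S  input=print end false print false $  — expand S → print H false
step 2: stack=$ false H print  input=print end false print false $  — match print
step 3: stack=$ false H  input=end false print false $  — expand H → end P print
step 4: stack=$ false print P end  input=end false print false $  — match end
step 5: stack=$ false print P  input=false print false $  — expand P → false
step 6: stack=$ false print false  input=false print false $  — match false
step 7: stack=$ false print  input=print false $  — match print
Stack after step 7: $ false (top = false).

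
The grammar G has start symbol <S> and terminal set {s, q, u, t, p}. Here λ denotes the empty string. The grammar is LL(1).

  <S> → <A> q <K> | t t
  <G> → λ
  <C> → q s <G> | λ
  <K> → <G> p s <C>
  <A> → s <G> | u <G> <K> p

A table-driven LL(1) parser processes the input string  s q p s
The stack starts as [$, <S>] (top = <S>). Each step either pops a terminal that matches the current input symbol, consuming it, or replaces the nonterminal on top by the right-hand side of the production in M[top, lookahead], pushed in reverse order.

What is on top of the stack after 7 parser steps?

step 1: stack=$ <S>  input=s q p s $  — expand <S> → <A> q <K>
step 2: stack=$ <K> q <A>  input=s q p s $  — expand <A> → s <G>
step 3: stack=$ <K> q <G> s  input=s q p s $  — match s
step 4: stack=$ <K> q <G>  input=q p s $  — expand <G> → λ
step 5: stack=$ <K> q  input=q p s $  — match q
step 6: stack=$ <K>  input=p s $  — expand <K> → <G> p s <C>
step 7: stack=$ <C> s p <G>  input=p s $  — expand <G> → λ
Stack after step 7: $ <C> s p (top = p).

p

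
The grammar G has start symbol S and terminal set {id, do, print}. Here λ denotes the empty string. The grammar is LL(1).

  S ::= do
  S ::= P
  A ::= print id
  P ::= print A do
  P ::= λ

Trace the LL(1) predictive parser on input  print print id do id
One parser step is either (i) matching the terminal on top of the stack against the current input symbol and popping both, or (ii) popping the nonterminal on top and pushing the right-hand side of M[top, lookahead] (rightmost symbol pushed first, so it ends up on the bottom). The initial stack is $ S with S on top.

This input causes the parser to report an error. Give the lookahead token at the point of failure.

id

step 1: stack=$ S  input=print print id do id $  — expand S ::= P
step 2: stack=$ P  input=print print id do id $  — expand P ::= print A do
step 3: stack=$ do A print  input=print print id do id $  — match print
step 4: stack=$ do A  input=print id do id $  — expand A ::= print id
step 5: stack=$ do id print  input=print id do id $  — match print
step 6: stack=$ do id  input=id do id $  — match id
step 7: stack=$ do  input=do id $  — match do
step 8: stack=$  input=id $  — error: stack empty but input remains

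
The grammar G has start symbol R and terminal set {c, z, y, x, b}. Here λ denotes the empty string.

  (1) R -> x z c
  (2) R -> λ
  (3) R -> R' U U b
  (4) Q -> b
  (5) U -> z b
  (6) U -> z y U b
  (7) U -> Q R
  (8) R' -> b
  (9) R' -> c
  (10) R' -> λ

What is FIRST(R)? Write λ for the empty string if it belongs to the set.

{λ, b, c, x, z}

FIRST(Q): from Q->b we get {b}. So FIRST(Q) = {b}.
FIRST(R'): from R'->b we get {b}; from R'->c we get {c}; from R'->λ we get {λ}. So FIRST(R') = {λ, b, c}.
FIRST(U): from U->z b we get {z}; from U->z y U b we get {z}; from U->Q R we get {b}. So FIRST(U) = {b, z}.
FIRST(R): from R->x z c we get {x}; from R->λ we get {λ}; from R->R' U U b we get {b, c, z}. So FIRST(R) = {λ, b, c, x, z}.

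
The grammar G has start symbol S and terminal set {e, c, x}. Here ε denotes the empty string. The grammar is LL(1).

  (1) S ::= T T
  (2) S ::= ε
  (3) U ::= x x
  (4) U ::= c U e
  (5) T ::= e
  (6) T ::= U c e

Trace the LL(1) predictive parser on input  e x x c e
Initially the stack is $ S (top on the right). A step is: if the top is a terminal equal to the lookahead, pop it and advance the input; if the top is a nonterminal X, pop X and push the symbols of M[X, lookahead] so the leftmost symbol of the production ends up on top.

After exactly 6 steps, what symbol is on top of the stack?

x

     Stack      Input        Action
  1  $ S        e x x c e $  expand S ::= T T
  2  $ T T      e x x c e $  expand T ::= e
  3  $ T e      e x x c e $  match e
  4  $ T        x x c e $    expand T ::= U c e
  5  $ e c U    x x c e $    expand U ::= x x
  6  $ e c x x  x x c e $    match x
Stack after step 6: $ e c x (top = x).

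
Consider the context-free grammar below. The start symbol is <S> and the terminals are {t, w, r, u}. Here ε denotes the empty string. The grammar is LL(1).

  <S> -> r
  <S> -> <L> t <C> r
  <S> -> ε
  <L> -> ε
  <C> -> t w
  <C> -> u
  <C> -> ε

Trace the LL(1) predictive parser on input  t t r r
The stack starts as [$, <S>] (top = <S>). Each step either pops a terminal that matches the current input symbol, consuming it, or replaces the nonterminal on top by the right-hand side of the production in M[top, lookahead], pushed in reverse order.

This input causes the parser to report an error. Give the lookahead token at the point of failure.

     Stack          Input      Action
  1  $ <S>          t t r r $  expand <S> -> <L> t <C> r
  2  $ r <C> t <L>  t t r r $  expand <L> -> ε
  3  $ r <C> t      t t r r $  match t
  4  $ r <C>        t r r $    expand <C> -> t w
  5  $ r w t        t r r $    match t
  6  $ r w          r r $      error: top is terminal w but lookahead is r

r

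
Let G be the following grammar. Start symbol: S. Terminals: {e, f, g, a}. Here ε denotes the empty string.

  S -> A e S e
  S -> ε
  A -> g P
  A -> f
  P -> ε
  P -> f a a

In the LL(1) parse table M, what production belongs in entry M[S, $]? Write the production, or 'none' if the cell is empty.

FIRST(A) = {f, g}
FIRST(P) = {ε, f}
FIRST(S) = {ε, f, g}  (via A e S e)
FOLLOW(S) includes $ since S is the start symbol.
FOLLOW(S): in S->A e S e, S is followed by e with FIRST {e}. Thus FOLLOW(S) = {$, e}.
For S -> A e S e: FIRST(A e S e) = {f, g}, so it goes in M[S, t] for t ∈ {f, g}.
For S -> ε: FIRST(ε) = {ε}, so it goes in M[S, t] for t ∈ {}; since ε ∈ FIRST, also for every t ∈ FOLLOW(S) = {$, e}.

S -> ε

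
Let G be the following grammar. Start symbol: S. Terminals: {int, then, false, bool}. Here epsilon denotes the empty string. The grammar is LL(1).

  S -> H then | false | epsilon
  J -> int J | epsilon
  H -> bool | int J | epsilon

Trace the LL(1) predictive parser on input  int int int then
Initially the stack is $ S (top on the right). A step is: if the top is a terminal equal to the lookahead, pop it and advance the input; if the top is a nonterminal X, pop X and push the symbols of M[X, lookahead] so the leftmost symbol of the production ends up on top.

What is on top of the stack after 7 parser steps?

     Stack         Input               Action
  1  $ S           int int int then $  expand S -> H then
  2  $ then H      int int int then $  expand H -> int J
  3  $ then J int  int int int then $  match int
  4  $ then J      int int then $      expand J -> int J
  5  $ then J int  int int then $      match int
  6  $ then J      int then $          expand J -> int J
  7  $ then J int  int then $          match int
Stack after step 7: $ then J (top = J).

J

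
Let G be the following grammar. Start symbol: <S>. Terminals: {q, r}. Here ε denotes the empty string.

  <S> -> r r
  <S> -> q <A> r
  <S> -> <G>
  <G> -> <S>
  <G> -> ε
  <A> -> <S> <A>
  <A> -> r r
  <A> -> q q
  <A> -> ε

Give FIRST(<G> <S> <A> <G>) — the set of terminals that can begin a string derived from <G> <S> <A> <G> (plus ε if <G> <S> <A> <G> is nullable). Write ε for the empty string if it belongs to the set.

{ε, q, r}

FIRST(<S>): from <S>->r r we get {r}; from <S>->q <A> r we get {q}; from <S>-><G> we get {ε, q, r}. So FIRST(<S>) = {ε, q, r}.
FIRST(<G>): from <G>-><S> we get {ε, q, r}; from <G>->ε we get {ε}. So FIRST(<G>) = {ε, q, r}.
FIRST(<A>): from <A>-><S> <A> we get {ε, q, r}; from <A>->r r we get {r}; from <A>->q q we get {q}; from <A>->ε we get {ε}. So FIRST(<A>) = {ε, q, r}.
FIRST(<G> <S> <A> <G>): take FIRST of each symbol in turn, carrying on past any symbol whose FIRST contains ε; result {ε, q, r}.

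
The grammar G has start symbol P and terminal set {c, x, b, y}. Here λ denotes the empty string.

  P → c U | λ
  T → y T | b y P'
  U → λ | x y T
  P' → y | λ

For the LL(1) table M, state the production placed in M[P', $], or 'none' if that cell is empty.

FIRST(P): from P→c U we get {c}; from P→λ we get {λ}. So FIRST(P) = {λ, c}.
FIRST(T): from T→y T we get {y}; from T→b y P' we get {b}. So FIRST(T) = {b, y}.
FIRST(U): from U→λ we get {λ}; from U→x y T we get {x}. So FIRST(U) = {λ, x}.
FIRST(P'): from P'→y we get {y}; from P'→λ we get {λ}. So FIRST(P') = {λ, y}.
FOLLOW(P) includes $ since P is the start symbol.
FOLLOW(T): in T→y T, the suffix after T is empty (adds nothing new); in U→x y T, the suffix after T is empty, so FOLLOW(T) ⊇ FOLLOW(U) = {$}. Thus FOLLOW(T) = {$}.
FOLLOW(P'): in T→b y P', the suffix after P' is empty, so FOLLOW(P') ⊇ FOLLOW(T) = {$}. Thus FOLLOW(P') = {$}.
For P' → y: FIRST(y) = {y}, so it goes in M[P', t] for t ∈ {y}.
For P' → λ: FIRST(λ) = {λ}, so it goes in M[P', t] for t ∈ {}; since λ ∈ FIRST, also for every t ∈ FOLLOW(P') = {$}.

P' → λ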